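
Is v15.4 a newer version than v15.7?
No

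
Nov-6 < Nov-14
True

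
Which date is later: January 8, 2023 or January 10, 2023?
January 10, 2023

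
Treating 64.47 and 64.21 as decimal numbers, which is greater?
64.47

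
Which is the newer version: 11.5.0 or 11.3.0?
11.5.0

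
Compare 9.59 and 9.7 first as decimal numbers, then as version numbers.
As decimals: 9.59 < 9.7. As versions: v9.59 > v9.7 (minor version 59 > 7).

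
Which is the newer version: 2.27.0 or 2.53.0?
2.53.0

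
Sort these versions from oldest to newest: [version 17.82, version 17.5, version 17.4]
[version 17.4, version 17.5, version 17.82]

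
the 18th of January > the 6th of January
True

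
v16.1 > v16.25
False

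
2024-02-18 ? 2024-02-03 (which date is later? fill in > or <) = >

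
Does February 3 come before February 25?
Yes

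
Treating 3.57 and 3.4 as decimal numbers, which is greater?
3.57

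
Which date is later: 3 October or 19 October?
19 October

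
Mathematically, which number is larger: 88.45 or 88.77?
88.77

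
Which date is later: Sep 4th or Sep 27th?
Sep 27th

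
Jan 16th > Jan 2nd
True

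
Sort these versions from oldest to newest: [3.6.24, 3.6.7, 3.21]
[3.6.7, 3.6.24, 3.21]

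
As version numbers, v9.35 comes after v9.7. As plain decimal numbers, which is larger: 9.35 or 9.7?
9.7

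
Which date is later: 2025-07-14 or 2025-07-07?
2025-07-14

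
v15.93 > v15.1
True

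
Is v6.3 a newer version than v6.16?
No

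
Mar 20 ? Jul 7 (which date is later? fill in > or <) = <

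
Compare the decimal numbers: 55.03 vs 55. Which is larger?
55.03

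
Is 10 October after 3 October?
Yes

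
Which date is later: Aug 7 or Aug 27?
Aug 27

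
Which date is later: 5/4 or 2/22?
5/4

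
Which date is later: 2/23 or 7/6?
7/6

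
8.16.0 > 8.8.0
True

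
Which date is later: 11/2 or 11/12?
11/12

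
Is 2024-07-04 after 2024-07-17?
No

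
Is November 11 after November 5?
Yes. Day 11 comes after day 5 in November — this is a date comparison, not a decimal one (the decimal 11.11 would be smaller than 11.5).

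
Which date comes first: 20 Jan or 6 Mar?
20 Jan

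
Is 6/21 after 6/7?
Yes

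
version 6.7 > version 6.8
False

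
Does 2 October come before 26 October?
Yes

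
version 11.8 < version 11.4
False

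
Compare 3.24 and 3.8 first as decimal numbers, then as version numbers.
As decimals: 3.24 < 3.8. As versions: v3.24 > v3.8 (minor version 24 > 8).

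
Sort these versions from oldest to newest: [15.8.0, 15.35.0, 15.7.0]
[15.7.0, 15.8.0, 15.35.0]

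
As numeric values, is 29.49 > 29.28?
True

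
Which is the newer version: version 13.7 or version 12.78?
version 13.7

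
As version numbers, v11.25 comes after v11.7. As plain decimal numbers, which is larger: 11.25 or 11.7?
11.7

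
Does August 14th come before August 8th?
No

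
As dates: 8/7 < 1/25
False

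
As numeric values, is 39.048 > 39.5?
False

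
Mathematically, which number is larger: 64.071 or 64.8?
64.8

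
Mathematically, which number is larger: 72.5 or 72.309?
72.5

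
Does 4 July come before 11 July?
Yes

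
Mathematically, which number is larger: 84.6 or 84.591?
84.6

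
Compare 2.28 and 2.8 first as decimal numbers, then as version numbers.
As decimals: 2.28 < 2.8. As versions: v2.28 > v2.8 (minor version 28 > 8).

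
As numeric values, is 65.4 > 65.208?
True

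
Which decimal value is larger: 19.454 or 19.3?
19.454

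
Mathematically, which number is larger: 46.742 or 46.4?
46.742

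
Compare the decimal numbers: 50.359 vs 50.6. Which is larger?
50.6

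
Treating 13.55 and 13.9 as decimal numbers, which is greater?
13.9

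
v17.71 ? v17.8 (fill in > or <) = >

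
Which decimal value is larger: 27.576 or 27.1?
27.576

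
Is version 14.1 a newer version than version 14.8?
No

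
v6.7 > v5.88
True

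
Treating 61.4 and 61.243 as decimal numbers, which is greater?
61.4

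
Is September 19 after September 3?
Yes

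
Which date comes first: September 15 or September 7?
September 7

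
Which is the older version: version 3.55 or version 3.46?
version 3.46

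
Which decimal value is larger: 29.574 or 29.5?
29.574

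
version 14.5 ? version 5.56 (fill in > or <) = >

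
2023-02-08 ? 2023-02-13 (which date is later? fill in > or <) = <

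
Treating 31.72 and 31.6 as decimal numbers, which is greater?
31.72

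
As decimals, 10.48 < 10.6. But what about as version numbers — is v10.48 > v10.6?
True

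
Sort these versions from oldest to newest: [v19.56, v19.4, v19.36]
[v19.4, v19.36, v19.56]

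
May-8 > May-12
False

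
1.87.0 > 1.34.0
True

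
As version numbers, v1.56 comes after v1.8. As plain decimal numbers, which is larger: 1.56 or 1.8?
1.8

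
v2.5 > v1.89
True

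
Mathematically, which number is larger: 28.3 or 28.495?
28.495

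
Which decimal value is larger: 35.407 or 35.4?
35.407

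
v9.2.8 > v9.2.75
False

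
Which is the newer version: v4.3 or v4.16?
v4.16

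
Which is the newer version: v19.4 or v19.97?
v19.97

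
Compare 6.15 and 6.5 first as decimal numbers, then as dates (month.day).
As decimals: 6.15 < 6.5. As dates: 6/15 is later than 6/5 (day 15 > day 5).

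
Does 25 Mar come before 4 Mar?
No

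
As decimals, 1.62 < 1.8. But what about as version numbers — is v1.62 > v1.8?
True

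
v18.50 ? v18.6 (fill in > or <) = >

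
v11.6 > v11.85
False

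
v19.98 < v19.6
False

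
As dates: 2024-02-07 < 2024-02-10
True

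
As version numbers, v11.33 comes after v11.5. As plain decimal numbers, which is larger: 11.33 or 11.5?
11.5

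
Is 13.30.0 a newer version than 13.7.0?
Yes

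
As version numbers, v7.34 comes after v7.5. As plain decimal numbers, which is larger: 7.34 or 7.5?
7.5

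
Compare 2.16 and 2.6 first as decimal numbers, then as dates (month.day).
As decimals: 2.16 < 2.6. As dates: 2/16 is later than 2/6 (day 16 > day 6).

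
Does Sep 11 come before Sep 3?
No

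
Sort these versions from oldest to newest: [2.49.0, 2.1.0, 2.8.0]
[2.1.0, 2.8.0, 2.49.0]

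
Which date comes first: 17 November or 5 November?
5 November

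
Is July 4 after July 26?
No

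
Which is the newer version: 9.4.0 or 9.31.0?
9.31.0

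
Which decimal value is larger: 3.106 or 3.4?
3.4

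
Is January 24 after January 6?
Yes. Day 24 comes after day 6 in January — this is a date comparison, not a decimal one (the decimal 1.24 would be smaller than 1.6).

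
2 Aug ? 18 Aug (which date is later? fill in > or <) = <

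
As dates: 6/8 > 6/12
False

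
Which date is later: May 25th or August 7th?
August 7th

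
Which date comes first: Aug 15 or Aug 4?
Aug 4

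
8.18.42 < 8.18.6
False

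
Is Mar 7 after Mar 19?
No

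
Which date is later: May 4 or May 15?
May 15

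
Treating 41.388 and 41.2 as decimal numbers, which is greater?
41.388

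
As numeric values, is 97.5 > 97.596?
False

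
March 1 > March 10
False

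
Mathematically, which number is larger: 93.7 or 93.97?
93.97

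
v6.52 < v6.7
False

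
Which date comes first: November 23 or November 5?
November 5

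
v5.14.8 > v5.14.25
False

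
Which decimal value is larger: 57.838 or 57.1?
57.838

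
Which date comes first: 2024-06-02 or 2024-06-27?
2024-06-02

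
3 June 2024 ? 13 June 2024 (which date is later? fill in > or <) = <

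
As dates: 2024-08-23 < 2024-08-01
False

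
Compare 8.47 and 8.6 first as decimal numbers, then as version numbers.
As decimals: 8.47 < 8.6. As versions: v8.47 > v8.6 (minor version 47 > 6).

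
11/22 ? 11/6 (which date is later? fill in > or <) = >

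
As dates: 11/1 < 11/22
True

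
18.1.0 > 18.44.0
False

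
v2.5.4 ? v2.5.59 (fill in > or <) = <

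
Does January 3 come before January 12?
Yes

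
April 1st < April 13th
True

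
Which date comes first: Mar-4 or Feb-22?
Feb-22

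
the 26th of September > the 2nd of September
True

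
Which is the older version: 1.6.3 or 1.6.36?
1.6.3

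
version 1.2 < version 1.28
True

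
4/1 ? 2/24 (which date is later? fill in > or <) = >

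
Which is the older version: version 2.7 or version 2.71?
version 2.7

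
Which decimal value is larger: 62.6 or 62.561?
62.6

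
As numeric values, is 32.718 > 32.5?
True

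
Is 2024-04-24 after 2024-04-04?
Yes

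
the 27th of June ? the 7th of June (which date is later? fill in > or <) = >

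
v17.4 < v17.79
True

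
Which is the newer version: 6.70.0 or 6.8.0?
6.70.0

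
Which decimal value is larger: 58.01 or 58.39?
58.39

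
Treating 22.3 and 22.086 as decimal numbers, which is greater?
22.3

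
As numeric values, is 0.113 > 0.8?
False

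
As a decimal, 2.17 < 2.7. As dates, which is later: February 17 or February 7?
February 17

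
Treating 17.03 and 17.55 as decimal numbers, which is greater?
17.55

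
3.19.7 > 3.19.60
False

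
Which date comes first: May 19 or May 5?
May 5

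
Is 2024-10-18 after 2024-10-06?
Yes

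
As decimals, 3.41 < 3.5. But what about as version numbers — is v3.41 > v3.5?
True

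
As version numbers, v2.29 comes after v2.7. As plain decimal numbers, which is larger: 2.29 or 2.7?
2.7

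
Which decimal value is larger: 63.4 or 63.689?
63.689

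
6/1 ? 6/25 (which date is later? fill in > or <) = <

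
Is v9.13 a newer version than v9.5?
Yes. Version numbers are compared segment by segment as integers, not as decimals: minor version 13 > 5, so v9.13 > v9.5 (even though the decimal 9.13 < 9.5).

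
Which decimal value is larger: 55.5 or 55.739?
55.739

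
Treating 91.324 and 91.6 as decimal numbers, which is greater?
91.6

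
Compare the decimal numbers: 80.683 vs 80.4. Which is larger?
80.683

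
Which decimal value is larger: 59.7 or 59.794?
59.794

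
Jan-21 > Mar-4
False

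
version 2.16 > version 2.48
False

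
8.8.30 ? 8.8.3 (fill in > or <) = >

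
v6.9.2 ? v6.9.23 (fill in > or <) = <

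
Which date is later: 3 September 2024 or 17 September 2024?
17 September 2024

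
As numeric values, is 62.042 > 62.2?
False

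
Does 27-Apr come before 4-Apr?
No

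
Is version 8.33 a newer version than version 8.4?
Yes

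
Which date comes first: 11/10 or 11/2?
11/2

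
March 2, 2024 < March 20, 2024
True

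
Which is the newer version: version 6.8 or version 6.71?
version 6.71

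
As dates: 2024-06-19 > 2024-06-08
True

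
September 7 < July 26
False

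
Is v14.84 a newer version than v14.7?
Yes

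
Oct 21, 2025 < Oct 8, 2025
False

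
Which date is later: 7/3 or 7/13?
7/13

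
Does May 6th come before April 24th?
No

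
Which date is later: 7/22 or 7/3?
7/22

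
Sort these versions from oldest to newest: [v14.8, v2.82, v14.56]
[v2.82, v14.8, v14.56]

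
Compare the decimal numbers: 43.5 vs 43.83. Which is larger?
43.83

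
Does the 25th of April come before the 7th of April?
No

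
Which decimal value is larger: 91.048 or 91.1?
91.1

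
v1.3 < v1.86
True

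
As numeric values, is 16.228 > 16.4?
False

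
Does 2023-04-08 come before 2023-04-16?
Yes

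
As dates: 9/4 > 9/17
False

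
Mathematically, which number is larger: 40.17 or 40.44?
40.44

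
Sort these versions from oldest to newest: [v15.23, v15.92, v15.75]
[v15.23, v15.75, v15.92]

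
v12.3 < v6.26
False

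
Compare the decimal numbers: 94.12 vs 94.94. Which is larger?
94.94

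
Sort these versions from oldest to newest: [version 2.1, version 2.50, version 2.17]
[version 2.1, version 2.17, version 2.50]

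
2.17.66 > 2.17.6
True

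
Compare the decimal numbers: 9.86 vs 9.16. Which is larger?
9.86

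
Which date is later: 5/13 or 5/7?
5/13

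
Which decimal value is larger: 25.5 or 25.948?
25.948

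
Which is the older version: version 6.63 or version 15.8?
version 6.63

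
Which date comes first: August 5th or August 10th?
August 5th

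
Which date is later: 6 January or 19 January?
19 January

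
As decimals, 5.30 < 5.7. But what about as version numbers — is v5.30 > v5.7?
True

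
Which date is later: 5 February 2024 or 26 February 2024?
26 February 2024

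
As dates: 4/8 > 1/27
True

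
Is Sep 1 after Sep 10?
No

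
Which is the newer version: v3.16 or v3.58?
v3.58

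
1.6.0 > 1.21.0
False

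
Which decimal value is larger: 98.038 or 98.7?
98.7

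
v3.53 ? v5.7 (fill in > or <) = <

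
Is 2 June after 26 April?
Yes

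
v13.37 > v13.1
True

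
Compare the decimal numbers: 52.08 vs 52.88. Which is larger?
52.88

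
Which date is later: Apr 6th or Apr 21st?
Apr 21st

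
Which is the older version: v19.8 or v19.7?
v19.7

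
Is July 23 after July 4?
Yes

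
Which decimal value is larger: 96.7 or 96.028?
96.7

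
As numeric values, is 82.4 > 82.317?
True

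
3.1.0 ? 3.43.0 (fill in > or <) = <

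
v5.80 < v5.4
False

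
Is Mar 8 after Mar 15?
No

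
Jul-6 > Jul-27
False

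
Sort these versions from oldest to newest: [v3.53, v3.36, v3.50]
[v3.36, v3.50, v3.53]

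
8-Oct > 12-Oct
False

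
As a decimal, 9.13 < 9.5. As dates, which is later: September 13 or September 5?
September 13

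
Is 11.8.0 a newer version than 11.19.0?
No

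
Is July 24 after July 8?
Yes. Day 24 comes after day 8 in July — this is a date comparison, not a decimal one (the decimal 7.24 would be smaller than 7.8).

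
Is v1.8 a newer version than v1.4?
Yes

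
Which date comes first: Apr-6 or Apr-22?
Apr-6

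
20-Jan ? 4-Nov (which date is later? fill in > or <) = <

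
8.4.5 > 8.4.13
False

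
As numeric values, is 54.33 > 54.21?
True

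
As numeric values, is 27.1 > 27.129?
False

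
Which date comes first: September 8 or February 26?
February 26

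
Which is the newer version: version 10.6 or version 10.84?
version 10.84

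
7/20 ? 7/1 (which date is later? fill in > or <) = >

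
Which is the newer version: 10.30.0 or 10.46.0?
10.46.0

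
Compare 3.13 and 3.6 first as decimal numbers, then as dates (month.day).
As decimals: 3.13 < 3.6. As dates: 3/13 is later than 3/6 (day 13 > day 6).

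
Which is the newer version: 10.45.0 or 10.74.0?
10.74.0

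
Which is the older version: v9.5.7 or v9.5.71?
v9.5.7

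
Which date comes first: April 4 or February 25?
February 25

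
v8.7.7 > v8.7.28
False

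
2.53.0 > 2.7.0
True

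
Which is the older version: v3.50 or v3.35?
v3.35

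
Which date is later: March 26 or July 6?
July 6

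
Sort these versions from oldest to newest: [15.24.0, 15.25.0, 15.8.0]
[15.8.0, 15.24.0, 15.25.0]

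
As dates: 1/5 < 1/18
True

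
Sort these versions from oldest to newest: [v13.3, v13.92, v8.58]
[v8.58, v13.3, v13.92]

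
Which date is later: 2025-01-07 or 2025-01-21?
2025-01-21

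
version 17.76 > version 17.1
True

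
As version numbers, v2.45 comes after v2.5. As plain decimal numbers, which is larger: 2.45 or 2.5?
2.5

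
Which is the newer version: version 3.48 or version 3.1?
version 3.48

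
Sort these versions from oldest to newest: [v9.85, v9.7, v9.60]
[v9.7, v9.60, v9.85]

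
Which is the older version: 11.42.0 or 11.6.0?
11.6.0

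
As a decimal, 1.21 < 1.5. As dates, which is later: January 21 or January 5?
January 21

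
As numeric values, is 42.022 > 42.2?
False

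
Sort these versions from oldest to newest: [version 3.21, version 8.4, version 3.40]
[version 3.21, version 3.40, version 8.4]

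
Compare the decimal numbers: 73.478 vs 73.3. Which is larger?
73.478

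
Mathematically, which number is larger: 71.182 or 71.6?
71.6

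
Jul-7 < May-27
False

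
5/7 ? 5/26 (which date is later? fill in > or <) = <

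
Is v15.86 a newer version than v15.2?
Yes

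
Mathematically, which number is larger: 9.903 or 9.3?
9.903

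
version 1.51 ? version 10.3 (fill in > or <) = <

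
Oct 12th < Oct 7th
False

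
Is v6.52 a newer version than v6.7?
Yes. Version numbers are compared segment by segment as integers, not as decimals: minor version 52 > 7, so v6.52 > v6.7 (even though the decimal 6.52 < 6.7).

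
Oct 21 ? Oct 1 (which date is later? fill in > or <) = >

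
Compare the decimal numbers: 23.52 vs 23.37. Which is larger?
23.52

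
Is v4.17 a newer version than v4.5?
Yes. Version numbers are compared segment by segment as integers, not as decimals: minor version 17 > 5, so v4.17 > v4.5 (even though the decimal 4.17 < 4.5).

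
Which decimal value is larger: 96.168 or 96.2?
96.2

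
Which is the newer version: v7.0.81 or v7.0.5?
v7.0.81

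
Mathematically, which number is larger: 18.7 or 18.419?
18.7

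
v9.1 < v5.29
False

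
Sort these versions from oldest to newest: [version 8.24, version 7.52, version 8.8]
[version 7.52, version 8.8, version 8.24]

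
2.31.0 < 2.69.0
True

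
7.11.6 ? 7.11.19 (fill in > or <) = <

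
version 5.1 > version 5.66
False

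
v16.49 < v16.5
False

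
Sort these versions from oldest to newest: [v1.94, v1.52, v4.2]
[v1.52, v1.94, v4.2]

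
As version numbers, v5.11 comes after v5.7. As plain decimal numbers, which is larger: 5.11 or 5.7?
5.7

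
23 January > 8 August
False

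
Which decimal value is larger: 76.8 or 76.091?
76.8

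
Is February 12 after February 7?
Yes. Day 12 comes after day 7 in February — this is a date comparison, not a decimal one (the decimal 2.12 would be smaller than 2.7).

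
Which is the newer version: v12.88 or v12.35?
v12.88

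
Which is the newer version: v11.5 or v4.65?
v11.5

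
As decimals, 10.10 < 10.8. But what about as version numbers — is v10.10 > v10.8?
True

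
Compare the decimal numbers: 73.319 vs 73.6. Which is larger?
73.6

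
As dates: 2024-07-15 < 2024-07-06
False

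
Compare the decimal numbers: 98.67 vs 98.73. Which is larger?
98.73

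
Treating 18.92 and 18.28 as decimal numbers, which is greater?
18.92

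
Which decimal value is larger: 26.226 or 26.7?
26.7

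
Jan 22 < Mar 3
True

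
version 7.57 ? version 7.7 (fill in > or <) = >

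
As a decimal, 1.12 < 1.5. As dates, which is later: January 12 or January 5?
January 12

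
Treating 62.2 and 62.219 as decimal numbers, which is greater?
62.219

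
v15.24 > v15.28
False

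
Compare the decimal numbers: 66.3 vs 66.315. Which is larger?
66.315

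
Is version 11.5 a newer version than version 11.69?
No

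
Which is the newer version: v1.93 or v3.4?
v3.4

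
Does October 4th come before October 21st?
Yes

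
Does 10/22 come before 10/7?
No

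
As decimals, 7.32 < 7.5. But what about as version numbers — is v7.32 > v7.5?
True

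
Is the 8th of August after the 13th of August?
No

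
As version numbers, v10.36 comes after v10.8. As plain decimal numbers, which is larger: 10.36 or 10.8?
10.8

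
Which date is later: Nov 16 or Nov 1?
Nov 16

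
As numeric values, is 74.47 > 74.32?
True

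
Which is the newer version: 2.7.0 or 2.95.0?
2.95.0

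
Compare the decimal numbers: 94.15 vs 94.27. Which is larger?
94.27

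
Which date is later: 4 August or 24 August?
24 August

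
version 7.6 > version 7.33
False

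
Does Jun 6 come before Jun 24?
Yes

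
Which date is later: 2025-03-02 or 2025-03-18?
2025-03-18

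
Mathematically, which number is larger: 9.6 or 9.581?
9.6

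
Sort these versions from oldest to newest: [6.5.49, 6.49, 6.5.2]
[6.5.2, 6.5.49, 6.49]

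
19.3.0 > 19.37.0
False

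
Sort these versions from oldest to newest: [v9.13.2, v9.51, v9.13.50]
[v9.13.2, v9.13.50, v9.51]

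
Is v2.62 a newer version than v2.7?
Yes. Version numbers are compared segment by segment as integers, not as decimals: minor version 62 > 7, so v2.62 > v2.7 (even though the decimal 2.62 < 2.7).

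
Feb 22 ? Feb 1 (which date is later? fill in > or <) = >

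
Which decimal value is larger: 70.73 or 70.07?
70.73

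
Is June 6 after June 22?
No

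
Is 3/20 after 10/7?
No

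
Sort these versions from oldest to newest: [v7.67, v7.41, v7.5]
[v7.5, v7.41, v7.67]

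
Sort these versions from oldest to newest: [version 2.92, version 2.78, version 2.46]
[version 2.46, version 2.78, version 2.92]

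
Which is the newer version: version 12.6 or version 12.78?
version 12.78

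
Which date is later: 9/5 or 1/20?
9/5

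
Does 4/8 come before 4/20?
Yes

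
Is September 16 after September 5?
Yes. Day 16 comes after day 5 in September — this is a date comparison, not a decimal one (the decimal 9.16 would be smaller than 9.5).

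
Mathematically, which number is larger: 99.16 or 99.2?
99.2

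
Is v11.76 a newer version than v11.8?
Yes. Version numbers are compared segment by segment as integers, not as decimals: minor version 76 > 8, so v11.76 > v11.8 (even though the decimal 11.76 < 11.8).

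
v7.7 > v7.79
False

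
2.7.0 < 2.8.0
True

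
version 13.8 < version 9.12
False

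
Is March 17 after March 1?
Yes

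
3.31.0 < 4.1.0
True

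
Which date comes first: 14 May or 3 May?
3 May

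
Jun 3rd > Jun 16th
False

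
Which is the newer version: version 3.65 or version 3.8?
version 3.65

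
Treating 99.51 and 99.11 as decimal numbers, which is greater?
99.51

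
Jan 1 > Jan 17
False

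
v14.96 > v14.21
True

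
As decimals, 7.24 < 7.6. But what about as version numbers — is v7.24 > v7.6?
True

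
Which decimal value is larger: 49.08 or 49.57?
49.57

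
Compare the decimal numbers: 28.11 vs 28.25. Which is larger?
28.25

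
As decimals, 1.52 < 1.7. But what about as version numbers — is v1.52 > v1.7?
True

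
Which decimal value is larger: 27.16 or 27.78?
27.78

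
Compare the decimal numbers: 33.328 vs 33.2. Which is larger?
33.328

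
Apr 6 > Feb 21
True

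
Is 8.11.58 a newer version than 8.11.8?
Yes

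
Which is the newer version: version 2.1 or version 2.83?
version 2.83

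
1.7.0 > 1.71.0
False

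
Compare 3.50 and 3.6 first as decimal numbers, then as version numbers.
As decimals: 3.50 < 3.6. As versions: v3.50 > v3.6 (minor version 50 > 6).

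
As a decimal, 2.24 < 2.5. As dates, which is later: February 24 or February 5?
February 24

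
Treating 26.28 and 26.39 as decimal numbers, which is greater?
26.39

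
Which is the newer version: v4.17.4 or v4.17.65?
v4.17.65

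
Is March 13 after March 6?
Yes. Day 13 comes after day 6 in March — this is a date comparison, not a decimal one (the decimal 3.13 would be smaller than 3.6).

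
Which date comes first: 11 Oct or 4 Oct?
4 Oct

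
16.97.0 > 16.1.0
True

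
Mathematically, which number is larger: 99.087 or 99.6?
99.6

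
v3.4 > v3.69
False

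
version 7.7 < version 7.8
True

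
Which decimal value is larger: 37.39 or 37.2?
37.39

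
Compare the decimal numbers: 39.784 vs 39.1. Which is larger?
39.784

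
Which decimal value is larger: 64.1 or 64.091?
64.1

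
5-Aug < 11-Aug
True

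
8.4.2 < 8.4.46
True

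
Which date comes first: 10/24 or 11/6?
10/24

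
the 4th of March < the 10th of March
True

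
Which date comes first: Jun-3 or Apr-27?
Apr-27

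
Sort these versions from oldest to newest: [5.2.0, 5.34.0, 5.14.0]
[5.2.0, 5.14.0, 5.34.0]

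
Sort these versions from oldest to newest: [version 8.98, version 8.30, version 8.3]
[version 8.3, version 8.30, version 8.98]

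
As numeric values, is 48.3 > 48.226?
True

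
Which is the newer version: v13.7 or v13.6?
v13.7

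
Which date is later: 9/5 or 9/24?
9/24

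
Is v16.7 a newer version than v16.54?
No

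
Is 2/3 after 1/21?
Yes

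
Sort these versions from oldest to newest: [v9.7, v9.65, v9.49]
[v9.7, v9.49, v9.65]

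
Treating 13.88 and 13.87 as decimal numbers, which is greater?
13.88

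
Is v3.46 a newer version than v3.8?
Yes. Version numbers are compared segment by segment as integers, not as decimals: minor version 46 > 8, so v3.46 > v3.8 (even though the decimal 3.46 < 3.8).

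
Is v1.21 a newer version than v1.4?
Yes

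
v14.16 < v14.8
False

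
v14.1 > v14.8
False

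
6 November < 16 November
True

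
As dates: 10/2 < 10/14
True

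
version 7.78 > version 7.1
True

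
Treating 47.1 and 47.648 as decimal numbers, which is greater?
47.648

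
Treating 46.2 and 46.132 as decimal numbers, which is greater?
46.2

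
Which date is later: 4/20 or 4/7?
4/20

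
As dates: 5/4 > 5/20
False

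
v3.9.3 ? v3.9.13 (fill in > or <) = <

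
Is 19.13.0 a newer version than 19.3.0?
Yes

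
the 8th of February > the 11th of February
False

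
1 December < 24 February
False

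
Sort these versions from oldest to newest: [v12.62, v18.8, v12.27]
[v12.27, v12.62, v18.8]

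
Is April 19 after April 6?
Yes. Day 19 comes after day 6 in April — this is a date comparison, not a decimal one (the decimal 4.19 would be smaller than 4.6).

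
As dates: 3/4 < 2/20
False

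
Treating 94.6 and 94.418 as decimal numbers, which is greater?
94.6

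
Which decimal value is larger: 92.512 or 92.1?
92.512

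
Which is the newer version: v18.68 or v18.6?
v18.68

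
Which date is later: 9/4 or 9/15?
9/15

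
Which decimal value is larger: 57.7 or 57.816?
57.816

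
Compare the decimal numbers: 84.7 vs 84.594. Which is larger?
84.7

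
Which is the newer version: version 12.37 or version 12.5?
version 12.37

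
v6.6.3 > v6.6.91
False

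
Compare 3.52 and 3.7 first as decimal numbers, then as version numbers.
As decimals: 3.52 < 3.7. As versions: v3.52 > v3.7 (minor version 52 > 7).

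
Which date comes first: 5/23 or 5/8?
5/8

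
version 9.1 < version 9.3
True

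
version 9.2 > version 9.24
False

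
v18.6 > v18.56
False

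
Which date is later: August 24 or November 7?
November 7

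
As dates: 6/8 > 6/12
False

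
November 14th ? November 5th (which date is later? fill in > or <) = >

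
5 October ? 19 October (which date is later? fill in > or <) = <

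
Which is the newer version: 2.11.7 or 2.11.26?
2.11.26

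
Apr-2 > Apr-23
False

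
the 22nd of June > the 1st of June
True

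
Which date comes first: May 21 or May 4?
May 4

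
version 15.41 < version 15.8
False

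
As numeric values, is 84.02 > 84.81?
False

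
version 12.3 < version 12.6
True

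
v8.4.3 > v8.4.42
False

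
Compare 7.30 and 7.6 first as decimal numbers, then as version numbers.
As decimals: 7.30 < 7.6. As versions: v7.30 > v7.6 (minor version 30 > 6).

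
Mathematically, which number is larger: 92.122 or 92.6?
92.6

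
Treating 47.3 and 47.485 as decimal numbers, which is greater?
47.485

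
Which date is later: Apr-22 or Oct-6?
Oct-6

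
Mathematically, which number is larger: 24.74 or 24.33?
24.74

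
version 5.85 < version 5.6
False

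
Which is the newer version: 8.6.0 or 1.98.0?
8.6.0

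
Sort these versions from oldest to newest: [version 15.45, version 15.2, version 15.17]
[version 15.2, version 15.17, version 15.45]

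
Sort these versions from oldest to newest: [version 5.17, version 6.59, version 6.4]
[version 5.17, version 6.4, version 6.59]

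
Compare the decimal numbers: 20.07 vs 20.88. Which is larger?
20.88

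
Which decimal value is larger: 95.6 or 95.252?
95.6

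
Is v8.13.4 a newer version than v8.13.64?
No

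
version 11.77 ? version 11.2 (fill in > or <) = >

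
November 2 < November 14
True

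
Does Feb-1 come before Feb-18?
Yes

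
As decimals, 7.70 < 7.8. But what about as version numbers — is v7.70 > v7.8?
True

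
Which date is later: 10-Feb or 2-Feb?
10-Feb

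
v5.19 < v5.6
False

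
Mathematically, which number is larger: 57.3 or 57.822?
57.822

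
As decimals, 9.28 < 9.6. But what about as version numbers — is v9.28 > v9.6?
True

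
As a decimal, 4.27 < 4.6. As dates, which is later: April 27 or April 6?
April 27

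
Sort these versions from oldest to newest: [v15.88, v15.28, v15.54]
[v15.28, v15.54, v15.88]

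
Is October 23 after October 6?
Yes. Day 23 comes after day 6 in October — this is a date comparison, not a decimal one (the decimal 10.23 would be smaller than 10.6).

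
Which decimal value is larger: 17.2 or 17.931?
17.931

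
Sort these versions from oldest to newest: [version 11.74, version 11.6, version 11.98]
[version 11.6, version 11.74, version 11.98]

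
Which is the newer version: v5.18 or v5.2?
v5.18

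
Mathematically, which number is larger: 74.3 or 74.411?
74.411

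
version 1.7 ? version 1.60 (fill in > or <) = <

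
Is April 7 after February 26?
Yes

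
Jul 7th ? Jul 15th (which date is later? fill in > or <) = <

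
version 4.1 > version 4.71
False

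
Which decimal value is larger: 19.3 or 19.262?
19.3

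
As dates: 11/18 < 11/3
False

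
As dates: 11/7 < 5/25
False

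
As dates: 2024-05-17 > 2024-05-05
True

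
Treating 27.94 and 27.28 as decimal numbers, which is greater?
27.94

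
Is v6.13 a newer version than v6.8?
Yes. Version numbers are compared segment by segment as integers, not as decimals: minor version 13 > 8, so v6.13 > v6.8 (even though the decimal 6.13 < 6.8).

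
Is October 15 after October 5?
Yes. Day 15 comes after day 5 in October — this is a date comparison, not a decimal one (the decimal 10.15 would be smaller than 10.5).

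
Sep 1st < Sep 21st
True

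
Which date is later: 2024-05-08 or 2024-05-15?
2024-05-15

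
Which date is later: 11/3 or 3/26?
11/3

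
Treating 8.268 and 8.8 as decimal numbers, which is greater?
8.8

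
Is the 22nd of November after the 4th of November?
Yes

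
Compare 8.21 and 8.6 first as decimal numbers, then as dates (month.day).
As decimals: 8.21 < 8.6. As dates: 8/21 is later than 8/6 (day 21 > day 6).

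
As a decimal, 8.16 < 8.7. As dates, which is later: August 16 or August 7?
August 16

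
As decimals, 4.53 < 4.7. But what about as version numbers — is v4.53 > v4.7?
True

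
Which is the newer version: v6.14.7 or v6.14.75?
v6.14.75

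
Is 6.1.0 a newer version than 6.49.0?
No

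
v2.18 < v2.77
True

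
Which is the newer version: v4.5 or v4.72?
v4.72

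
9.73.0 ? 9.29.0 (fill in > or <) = >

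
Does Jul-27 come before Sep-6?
Yes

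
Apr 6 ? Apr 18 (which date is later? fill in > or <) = <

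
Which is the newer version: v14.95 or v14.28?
v14.95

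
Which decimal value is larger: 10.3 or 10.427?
10.427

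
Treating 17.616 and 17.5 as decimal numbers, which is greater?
17.616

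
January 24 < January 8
False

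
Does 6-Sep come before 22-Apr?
No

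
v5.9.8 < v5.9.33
True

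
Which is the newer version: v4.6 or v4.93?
v4.93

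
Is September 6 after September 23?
No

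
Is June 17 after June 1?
Yes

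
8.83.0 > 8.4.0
True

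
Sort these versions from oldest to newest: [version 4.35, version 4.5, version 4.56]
[version 4.5, version 4.35, version 4.56]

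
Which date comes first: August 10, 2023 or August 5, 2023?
August 5, 2023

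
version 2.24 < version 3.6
True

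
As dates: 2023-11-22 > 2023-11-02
True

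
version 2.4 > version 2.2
True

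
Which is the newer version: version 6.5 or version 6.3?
version 6.5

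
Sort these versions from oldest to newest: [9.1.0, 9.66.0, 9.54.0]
[9.1.0, 9.54.0, 9.66.0]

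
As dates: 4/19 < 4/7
False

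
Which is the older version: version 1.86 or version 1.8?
version 1.8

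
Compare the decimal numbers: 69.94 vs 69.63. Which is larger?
69.94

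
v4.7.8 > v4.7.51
False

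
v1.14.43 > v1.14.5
True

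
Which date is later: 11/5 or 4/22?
11/5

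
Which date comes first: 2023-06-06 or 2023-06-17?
2023-06-06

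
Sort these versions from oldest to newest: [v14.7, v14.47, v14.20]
[v14.7, v14.20, v14.47]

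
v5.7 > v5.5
True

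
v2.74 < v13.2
True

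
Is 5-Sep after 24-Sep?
No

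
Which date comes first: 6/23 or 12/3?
6/23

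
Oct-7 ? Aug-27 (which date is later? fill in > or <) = >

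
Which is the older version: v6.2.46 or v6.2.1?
v6.2.1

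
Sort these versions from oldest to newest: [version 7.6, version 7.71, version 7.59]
[version 7.6, version 7.59, version 7.71]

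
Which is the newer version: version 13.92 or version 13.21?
version 13.92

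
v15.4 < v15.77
True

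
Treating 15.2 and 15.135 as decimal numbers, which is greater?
15.2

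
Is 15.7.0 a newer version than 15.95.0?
No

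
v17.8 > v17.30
False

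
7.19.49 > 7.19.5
True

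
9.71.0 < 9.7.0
False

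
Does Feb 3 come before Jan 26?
No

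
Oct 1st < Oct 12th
True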